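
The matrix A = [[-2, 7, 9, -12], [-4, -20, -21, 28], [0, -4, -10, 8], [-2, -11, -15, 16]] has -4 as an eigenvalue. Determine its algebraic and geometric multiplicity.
The characteristic polynomial is (x + 4)^4, so the factor x + 4 appears with exponent 4: the algebraic multiplicity is 4.

rank(A + 4I) = 2, so the eigenspace has dimension 4 - 2 = 2: the geometric multiplicity is 2.

Since 2 < 4, A is not diagonalizable.

algebraic multiplicity 4, geometric multiplicity 2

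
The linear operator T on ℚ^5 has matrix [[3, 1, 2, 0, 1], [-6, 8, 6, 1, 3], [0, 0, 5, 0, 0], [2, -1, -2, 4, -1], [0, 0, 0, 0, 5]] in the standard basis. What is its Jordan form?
The characteristic polynomial is det(xI - A) = (x - 5)^5, so the eigenvalues are 5 (algebraic multiplicity 5).

For λ = 5: rank(A - 5I) = 2, rank((A - 5I)^2) = 1, rank((A - 5I)^3) = 0. The eigenspace has dimension 5 - 2 = 3, so there are 3 Jordan blocks; the rank sequence gives block sizes [3, 1, 1].

Assembling the blocks gives the Jordan form J above.

J = [[5, 1, 0, 0, 0], [0, 5, 1, 0, 0], [0, 0, 5, 0, 0], [0, 0, 0, 5, 0], [0, 0, 0, 0, 5]]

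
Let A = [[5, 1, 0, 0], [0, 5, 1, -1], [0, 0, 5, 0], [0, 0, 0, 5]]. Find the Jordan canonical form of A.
J = [[5, 1, 0, 0], [0, 5, 1, 0], [0, 0, 5, 0], [0, 0, 0, 5]]

The characteristic polynomial is det(xI - A) = (x - 5)^4, so the eigenvalues are 5 (algebraic multiplicity 4).

For λ = 5: rank(A - 5I) = 2, rank((A - 5I)^2) = 1, rank((A - 5I)^3) = 0. The eigenspace has dimension 4 - 2 = 2, so there are 2 Jordan blocks; the rank sequence gives block sizes [3, 1].

Assembling the blocks gives the Jordan form J above.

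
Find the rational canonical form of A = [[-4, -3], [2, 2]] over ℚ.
The invariant factors of A (the non-unit diagonal entries of the Smith normal form of xI - A over ℚ[x]) are x^2 + 2x - 2, each dividing the next. The characteristic polynomial is their product, x^2 + 2x - 2.

The rational canonical form is the block-diagonal matrix of companion matrices C(f_i):
R = [[0, 2], [1, -2]].

Note the characteristic polynomial does not split into linear factors over ℚ, so A has no Jordan form over ℚ; the rational canonical form exists over any field.

R = [[0, 2], [1, -2]]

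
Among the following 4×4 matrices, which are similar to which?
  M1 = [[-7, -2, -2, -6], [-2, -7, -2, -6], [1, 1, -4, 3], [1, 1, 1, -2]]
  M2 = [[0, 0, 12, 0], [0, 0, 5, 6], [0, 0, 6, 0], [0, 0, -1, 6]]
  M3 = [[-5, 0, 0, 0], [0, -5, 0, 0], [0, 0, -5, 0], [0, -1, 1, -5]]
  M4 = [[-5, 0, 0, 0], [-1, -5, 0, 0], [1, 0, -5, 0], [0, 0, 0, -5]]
Characteristic polynomials: χ_{M1} = (x + 5)^4, χ_{M2} = x^2(x - 6)^2, χ_{M3} = (x + 5)^4, χ_{M4} = (x + 5)^4.

{M1, M3, M4}: invariant factors x + 5, x + 5, (x + 5)^2.

{M2}: invariant factors x, x(x - 6)^2.

Matrices are similar if and only if their invariant-factor lists agree; the partition into similarity classes is {M1, M3, M4}, {M2}.

2 classes: {M1, M3, M4}, {M2}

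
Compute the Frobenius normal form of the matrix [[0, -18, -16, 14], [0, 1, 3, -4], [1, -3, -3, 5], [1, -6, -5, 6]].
R = [[0, 0, 0, -12], [1, 0, 0, -9], [0, 1, 0, 3], [0, 0, 1, 4]]

The invariant factors of A (the non-unit diagonal entries of the Smith normal form of xI - A over ℚ[x]) are (x - 4)(x^3 - 3x - 3), each dividing the next. The characteristic polynomial is their product, (x - 4)(x^3 - 3x - 3).

The rational canonical form is the block-diagonal matrix of companion matrices C(f_i):
R = [[0, 0, 0, -12], [1, 0, 0, -9], [0, 1, 0, 3], [0, 0, 1, 4]].

Note the characteristic polynomial does not split into linear factors over ℚ, so A has no Jordan form over ℚ; the rational canonical form exists over any field.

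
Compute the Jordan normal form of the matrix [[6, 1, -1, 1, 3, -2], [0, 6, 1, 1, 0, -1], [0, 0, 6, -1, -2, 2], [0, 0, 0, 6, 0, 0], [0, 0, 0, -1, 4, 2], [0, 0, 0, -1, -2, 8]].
The characteristic polynomial is det(xI - A) = (x - 6)^6, so the eigenvalues are 6 (algebraic multiplicity 6).

For λ = 6: rank(A - 6I) = 3, rank((A - 6I)^2) = 1, rank((A - 6I)^3) = 0. The eigenspace has dimension 6 - 3 = 3, so there are 3 Jordan blocks; the rank sequence gives block sizes [3, 2, 1].

Assembling the blocks gives the Jordan form J above.

J = [[6, 1, 0, 0, 0, 0], [0, 6, 1, 0, 0, 0], [0, 0, 6, 0, 0, 0], [0, 0, 0, 6, 1, 0], [0, 0, 0, 0, 6, 0], [0, 0, 0, 0, 0, 6]]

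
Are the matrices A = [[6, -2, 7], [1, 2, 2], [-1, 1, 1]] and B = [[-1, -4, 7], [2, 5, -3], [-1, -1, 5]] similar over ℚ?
Two matrices over a field are similar if and only if they have the same invariant factors.

Both A and B have characteristic polynomial (x - 3)^3 and minimal polynomial (x - 3)^3. Computing further, both have invariant factors (x - 3)^3. Hence A and B are similar.

Yes.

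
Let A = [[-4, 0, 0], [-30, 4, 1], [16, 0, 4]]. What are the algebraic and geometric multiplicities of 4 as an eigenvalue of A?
algebraic multiplicity 2, geometric multiplicity 1

The characteristic polynomial is (x - 4)^2(x + 4), so the factor x - 4 appears with exponent 2: the algebraic multiplicity is 2.

rank(A - 4I) = 2, so the eigenspace has dimension 3 - 2 = 1: the geometric multiplicity is 1.

Since 1 < 2, A is not diagonalizable.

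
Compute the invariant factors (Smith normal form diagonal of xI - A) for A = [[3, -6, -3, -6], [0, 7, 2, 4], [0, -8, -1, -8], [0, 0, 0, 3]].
The Jordan structure of A has elementary divisors (x - 3)^2, (x - 3), (x - 3). Arranging the block sizes at each eigenvalue in decreasing order and taking row products gives the invariant factors.

Invariant factors (smallest first, each dividing the next): x - 3, x - 3, (x - 3)^2.

Check: the last factor (x - 3)^2 is the minimal polynomial, and the product (x - 3)^4 is the characteristic polynomial.

x - 3, x - 3, (x - 3)^2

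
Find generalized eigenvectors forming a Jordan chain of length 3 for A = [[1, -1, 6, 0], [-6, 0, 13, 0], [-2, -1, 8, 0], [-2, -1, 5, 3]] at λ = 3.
v_1 = [[3, -2, 1, -1]]^T, v_2 = [[2, 1, 1, 1]]^T, v_3 = [[1, -2, 0, 0]]^T

We seek v_1 ∈ ker((A - 3I)^3) \ ker((A - 3I)^2), then set v_{i+1} = (A - 3I) v_i.

One such chain is v_1 = [[3, -2, 1, -1]]^T, v_2 = [[2, 1, 1, 1]]^T, v_3 = [[1, -2, 0, 0]]^T. Check: (A - 3I) v_3 = [[0, 0, 0, 0]]^T = 0.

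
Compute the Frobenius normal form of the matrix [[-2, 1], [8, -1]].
The invariant factors of A (the non-unit diagonal entries of the Smith normal form of xI - A over ℚ[x]) are x^2 + 3x - 6, each dividing the next. The characteristic polynomial is their product, x^2 + 3x - 6.

The rational canonical form is the block-diagonal matrix of companion matrices C(f_i):
R = [[0, 6], [1, -3]].

Note the characteristic polynomial does not split into linear factors over ℚ, so A has no Jordan form over ℚ; the rational canonical form exists over any field.

R = [[0, 6], [1, -3]]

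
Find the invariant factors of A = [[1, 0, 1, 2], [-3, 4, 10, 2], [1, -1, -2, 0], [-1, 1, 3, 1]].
The Jordan structure of A has elementary divisors (x - 1)^3, (x - 1). Arranging the block sizes at each eigenvalue in decreasing order and taking row products gives the invariant factors.

Invariant factors (smallest first, each dividing the next): x - 1, (x - 1)^3.

Check: the last factor (x - 1)^3 is the minimal polynomial, and the product (x - 1)^4 is the characteristic polynomial.

x - 1, (x - 1)^3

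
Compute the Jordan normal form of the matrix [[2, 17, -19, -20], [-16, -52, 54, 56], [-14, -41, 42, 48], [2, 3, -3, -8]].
J = [[-4, 1, 0, 0], [0, -4, 1, 0], [0, 0, -4, 0], [0, 0, 0, -4]]

The characteristic polynomial is det(xI - A) = (x + 4)^4, so the eigenvalues are -4 (algebraic multiplicity 4).

For λ = -4: rank(A + 4I) = 2, rank((A + 4I)^2) = 1, rank((A + 4I)^3) = 0. The eigenspace has dimension 4 - 2 = 2, so there are 2 Jordan blocks; the rank sequence gives block sizes [3, 1].

Assembling the blocks gives the Jordan form J above.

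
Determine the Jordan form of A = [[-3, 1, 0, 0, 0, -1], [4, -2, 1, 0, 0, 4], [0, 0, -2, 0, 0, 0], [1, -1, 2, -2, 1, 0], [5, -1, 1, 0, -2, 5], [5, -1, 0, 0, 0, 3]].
The characteristic polynomial is det(xI - A) = (x - 2)(x + 2)^5, so the eigenvalues are -2 (algebraic multiplicity 5), 2 (algebraic multiplicity 1).

For λ = -2: rank(A + 2I) = 4, rank((A + 2I)^2) = 2, rank((A + 2I)^3) = 1. The eigenspace has dimension 6 - 4 = 2, so there are 2 Jordan blocks; the rank sequence gives block sizes [3, 2].

For λ = 2: algebraic multiplicity 1 gives one 1×1 block.

Assembling the blocks gives the Jordan form J above.

J = [[-2, 1, 0, 0, 0, 0], [0, -2, 1, 0, 0, 0], [0, 0, -2, 0, 0, 0], [0, 0, 0, -2, 1, 0], [0, 0, 0, 0, -2, 0], [0, 0, 0, 0, 0, 2]]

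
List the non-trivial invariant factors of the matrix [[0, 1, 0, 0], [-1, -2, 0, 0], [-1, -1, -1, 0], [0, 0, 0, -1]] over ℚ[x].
The Jordan structure of A has elementary divisors (x + 1)^2, (x + 1), (x + 1). Arranging the block sizes at each eigenvalue in decreasing order and taking row products gives the invariant factors.

Invariant factors (smallest first, each dividing the next): x + 1, x + 1, (x + 1)^2.

Check: the last factor (x + 1)^2 is the minimal polynomial, and the product (x + 1)^4 is the characteristic polynomial.

x + 1, x + 1, (x + 1)^2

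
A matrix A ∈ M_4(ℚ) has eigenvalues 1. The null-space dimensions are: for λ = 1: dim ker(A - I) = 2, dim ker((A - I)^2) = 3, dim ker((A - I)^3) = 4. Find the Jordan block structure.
Jordan blocks: (1, 3), (1, 1)

λ = 1: successive nullity increments [2, 1, 1] count blocks of size ≥ k; block sizes are [3, 1].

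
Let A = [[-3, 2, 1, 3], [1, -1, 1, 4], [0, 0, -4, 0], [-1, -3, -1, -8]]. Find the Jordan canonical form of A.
J = [[-4, 1, 0, 0], [0, -4, 1, 0], [0, 0, -4, 0], [0, 0, 0, -4]]

The characteristic polynomial is det(xI - A) = (x + 4)^4, so the eigenvalues are -4 (algebraic multiplicity 4).

For λ = -4: rank(A + 4I) = 2, rank((A + 4I)^2) = 1, rank((A + 4I)^3) = 0. The eigenspace has dimension 4 - 2 = 2, so there are 2 Jordan blocks; the rank sequence gives block sizes [3, 1].

Assembling the blocks gives the Jordan form J above.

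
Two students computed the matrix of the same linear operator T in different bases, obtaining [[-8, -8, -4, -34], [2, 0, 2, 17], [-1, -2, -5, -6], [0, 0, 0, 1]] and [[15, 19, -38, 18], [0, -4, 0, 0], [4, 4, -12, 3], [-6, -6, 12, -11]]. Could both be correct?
Two matrices over a field are similar if and only if they have the same invariant factors.

Both A and B have characteristic polynomial (x - 1)(x + 4)^2(x + 5) and minimal polynomial (x - 1)(x + 4)(x + 5). Computing further, both have invariant factors x + 4, (x - 1)(x + 4)(x + 5). Hence A and B are similar.

Yes.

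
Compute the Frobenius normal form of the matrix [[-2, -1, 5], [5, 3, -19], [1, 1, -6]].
R = [[0, 0, -3], [1, 0, -7], [0, 1, -5]]

The invariant factors of A (the non-unit diagonal entries of the Smith normal form of xI - A over ℚ[x]) are (x + 1)^2(x + 3), each dividing the next. The characteristic polynomial is their product, (x + 1)^2(x + 3).

The rational canonical form is the block-diagonal matrix of companion matrices C(f_i):
R = [[0, 0, -3], [1, 0, -7], [0, 1, -5]].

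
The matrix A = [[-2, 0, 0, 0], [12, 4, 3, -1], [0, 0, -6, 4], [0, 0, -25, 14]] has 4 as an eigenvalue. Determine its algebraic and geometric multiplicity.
The characteristic polynomial is (x - 4)^3(x + 2), so the factor x - 4 appears with exponent 3: the algebraic multiplicity is 3.

rank(A - 4I) = 3, so the eigenspace has dimension 4 - 3 = 1: the geometric multiplicity is 1.

Since 1 < 3, A is not diagonalizable.

algebraic multiplicity 3, geometric multiplicity 1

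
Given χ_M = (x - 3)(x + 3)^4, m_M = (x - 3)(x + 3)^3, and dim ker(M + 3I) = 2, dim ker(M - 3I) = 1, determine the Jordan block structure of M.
Jordan blocks: (-3, 3), (-3, 1), (3, 1)

λ = -3: algebraic multiplicity 4 (exponent in χ_M), largest block size 3 (exponent in m_M), 2 blocks (geometric multiplicity). These force block sizes [3, 1].
λ = 3: algebraic multiplicity 1 (exponent in χ_M), largest block size 1 (exponent in m_M), 1 block (geometric multiplicity). This forces block sizes [1].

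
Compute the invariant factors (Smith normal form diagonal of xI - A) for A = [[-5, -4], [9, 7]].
(x - 1)^2

The Jordan structure of A has elementary divisors (x - 1)^2. Arranging the block sizes at each eigenvalue in decreasing order and taking row products gives the invariant factors.

Invariant factors (smallest first, each dividing the next): (x - 1)^2.

Check: the last factor (x - 1)^2 is the minimal polynomial, and the product (x - 1)^2 is the characteristic polynomial.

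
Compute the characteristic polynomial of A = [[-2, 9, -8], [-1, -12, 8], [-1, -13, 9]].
χ_A(x) = (x - 1)(x + 3)^2

xI - A = [[x + 2, -9, 8], [1, x + 12, -8], [1, 13, x - 9]].

Expanding det(xI - A) along the first row:
det(xI - A) = + (x + 2)·det([[x + 12, -8], [13, x - 9]]) - (-9)·det([[1, -8], [1, x - 9]]) + (8)·det([[1, x + 12], [1, 13]]).

Evaluating gives χ_A(x) = x^3 + 5x^2 + 3x - 9 = (x - 1)(x + 3)^2.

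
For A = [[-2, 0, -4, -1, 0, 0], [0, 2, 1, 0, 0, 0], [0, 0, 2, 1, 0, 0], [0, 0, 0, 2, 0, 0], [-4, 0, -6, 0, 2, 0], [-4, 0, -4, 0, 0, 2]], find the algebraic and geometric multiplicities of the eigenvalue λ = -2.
algebraic multiplicity 1, geometric multiplicity 1

The characteristic polynomial is (x - 2)^5(x + 2), so the factor x + 2 appears with exponent 1: the algebraic multiplicity is 1.

rank(A + 2I) = 5, so the eigenspace has dimension 6 - 5 = 1: the geometric multiplicity is 1.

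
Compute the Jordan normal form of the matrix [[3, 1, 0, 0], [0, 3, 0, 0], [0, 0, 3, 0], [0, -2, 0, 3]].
J = [[3, 1, 0, 0], [0, 3, 0, 0], [0, 0, 3, 0], [0, 0, 0, 3]]

The characteristic polynomial is det(xI - A) = (x - 3)^4, so the eigenvalues are 3 (algebraic multiplicity 4).

For λ = 3: rank(A - 3I) = 1, rank((A - 3I)^2) = 0. The eigenspace has dimension 4 - 1 = 3, so there are 3 Jordan blocks; the rank sequence gives block sizes [2, 1, 1].

Assembling the blocks gives the Jordan form J above.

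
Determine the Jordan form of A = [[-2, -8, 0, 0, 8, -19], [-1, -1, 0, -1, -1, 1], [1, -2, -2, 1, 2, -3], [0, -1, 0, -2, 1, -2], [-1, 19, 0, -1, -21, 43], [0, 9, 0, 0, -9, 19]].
The characteristic polynomial is det(xI - A) = (x - 1)(x + 2)^5, so the eigenvalues are -2 (algebraic multiplicity 5), 1 (algebraic multiplicity 1).

For λ = -2: rank(A + 2I) = 3, rank((A + 2I)^2) = 1. The eigenspace has dimension 6 - 3 = 3, so there are 3 Jordan blocks; the rank sequence gives block sizes [2, 2, 1].

For λ = 1: algebraic multiplicity 1 gives one 1×1 block.

Assembling the blocks gives the Jordan form J above.

J = [[-2, 1, 0, 0, 0, 0], [0, -2, 0, 0, 0, 0], [0, 0, -2, 1, 0, 0], [0, 0, 0, -2, 0, 0], [0, 0, 0, 0, -2, 0], [0, 0, 0, 0, 0, 1]]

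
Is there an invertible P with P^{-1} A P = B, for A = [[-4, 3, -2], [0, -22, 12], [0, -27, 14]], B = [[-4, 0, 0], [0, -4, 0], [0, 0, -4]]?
No.

Both have characteristic polynomial (x + 4)^3, but the minimal polynomial of A is (x + 4)^2 while the minimal polynomial of B is x + 4. The minimal polynomial is a similarity invariant, so A and B are not similar.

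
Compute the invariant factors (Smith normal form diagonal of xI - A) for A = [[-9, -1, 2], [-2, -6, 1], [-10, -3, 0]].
(x + 5)^3

The Jordan structure of A has elementary divisors (x + 5)^3. Arranging the block sizes at each eigenvalue in decreasing order and taking row products gives the invariant factors.

Invariant factors (smallest first, each dividing the next): (x + 5)^3.

Check: the last factor (x + 5)^3 is the minimal polynomial, and the product (x + 5)^3 is the characteristic polynomial.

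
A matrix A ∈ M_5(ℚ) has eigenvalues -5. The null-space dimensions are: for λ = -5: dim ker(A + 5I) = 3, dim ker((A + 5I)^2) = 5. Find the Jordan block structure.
λ = -5: successive nullity increments [3, 2] count blocks of size ≥ k; block sizes are [2, 2, 1].

Jordan blocks: (-5, 2), (-5, 2), (-5, 1)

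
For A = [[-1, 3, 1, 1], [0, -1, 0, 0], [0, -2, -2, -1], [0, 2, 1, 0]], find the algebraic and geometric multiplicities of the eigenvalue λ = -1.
algebraic multiplicity 4, geometric multiplicity 2

The characteristic polynomial is (x + 1)^4, so the factor x + 1 appears with exponent 4: the algebraic multiplicity is 4.

rank(A + I) = 2, so the eigenspace has dimension 4 - 2 = 2: the geometric multiplicity is 2.

Since 2 < 4, A is not diagonalizable.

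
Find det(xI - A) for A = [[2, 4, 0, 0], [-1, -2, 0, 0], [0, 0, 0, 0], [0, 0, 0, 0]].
xI - A = [[x - 2, -4, 0, 0], [1, x + 2, 0, 0], [0, 0, x, 0], [0, 0, 0, x]].

Expanding det(xI - A) along the first row:
det(xI - A) = + (x - 2)·det([[x + 2, 0, 0], [0, x, 0], [0, 0, x]]) - (-4)·det([[1, 0, 0], [0, x, 0], [0, 0, x]]) + (0)·det([[1, x + 2, 0], [0, 0, 0], [0, 0, x]]) - (0)·det([[1, x + 2, 0], [0, 0, x], [0, 0, 0]]).

Evaluating gives χ_A(x) = x^4.

χ_A(x) = x^4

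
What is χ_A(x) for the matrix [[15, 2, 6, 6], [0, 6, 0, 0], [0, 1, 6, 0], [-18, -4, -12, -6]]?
χ_A(x) = (x - 6)^3(x - 3)

xI - A = [[x - 15, -2, -6, -6], [0, x - 6, 0, 0], [0, -1, x - 6, 0], [18, 4, 12, x + 6]].

Expanding det(xI - A) along the first row:
det(xI - A) = + (x - 15)·det([[x - 6, 0, 0], [-1, x - 6, 0], [4, 12, x + 6]]) - (-2)·det([[0, 0, 0], [0, x - 6, 0], [18, 12, x + 6]]) + (-6)·det([[0, x - 6, 0], [0, -1, 0], [18, 4, x + 6]]) - (-6)·det([[0, x - 6, 0], [0, -1, x - 6], [18, 4, 12]]).

Evaluating gives χ_A(x) = x^4 - 21x^3 + 162x^2 - 540x + 648 = (x - 6)^3(x - 3).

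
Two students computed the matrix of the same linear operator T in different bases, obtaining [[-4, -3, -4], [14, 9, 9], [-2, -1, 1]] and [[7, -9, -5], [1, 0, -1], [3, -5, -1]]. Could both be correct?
Two matrices over a field are similar if and only if they have the same invariant factors.

Both A and B have characteristic polynomial (x - 2)^3 and minimal polynomial (x - 2)^3. Computing further, both have invariant factors (x - 2)^3. Hence A and B are similar.

Yes.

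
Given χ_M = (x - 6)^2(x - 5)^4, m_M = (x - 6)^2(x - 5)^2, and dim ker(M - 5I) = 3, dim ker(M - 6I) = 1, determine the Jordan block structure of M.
Jordan blocks: (5, 2), (5, 1), (5, 1), (6, 2)

λ = 5: algebraic multiplicity 4 (exponent in χ_M), largest block size 2 (exponent in m_M), 3 blocks (geometric multiplicity). These force block sizes [2, 1, 1].
λ = 6: algebraic multiplicity 2 (exponent in χ_M), largest block size 2 (exponent in m_M), 1 block (geometric multiplicity). This forces block sizes [2].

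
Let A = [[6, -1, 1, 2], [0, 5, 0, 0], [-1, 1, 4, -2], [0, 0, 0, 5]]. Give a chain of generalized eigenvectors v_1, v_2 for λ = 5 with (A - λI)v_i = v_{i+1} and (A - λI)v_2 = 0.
We seek v_1 ∈ ker((A - 5I)^2) \ ker(A - 5I), then set v_{i+1} = (A - 5I) v_i.

One such chain is v_1 = [[-4, 2, 3, 2]]^T, v_2 = [[1, 0, -1, 0]]^T. Check: (A - 5I) v_2 = [[0, 0, 0, 0]]^T = 0.

v_1 = [[-4, 2, 3, 2]]^T, v_2 = [[1, 0, -1, 0]]^T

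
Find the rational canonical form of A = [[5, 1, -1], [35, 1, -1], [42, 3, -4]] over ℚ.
R = [[0, 0, 30], [1, 0, 9], [0, 1, 2]]

The invariant factors of A (the non-unit diagonal entries of the Smith normal form of xI - A over ℚ[x]) are (x - 5)(x^2 + 3x + 6), each dividing the next. The characteristic polynomial is their product, (x - 5)(x^2 + 3x + 6).

The rational canonical form is the block-diagonal matrix of companion matrices C(f_i):
R = [[0, 0, 30], [1, 0, 9], [0, 1, 2]].

Note the characteristic polynomial does not split into linear factors over ℚ, so A has no Jordan form over ℚ; the rational canonical form exists over any field.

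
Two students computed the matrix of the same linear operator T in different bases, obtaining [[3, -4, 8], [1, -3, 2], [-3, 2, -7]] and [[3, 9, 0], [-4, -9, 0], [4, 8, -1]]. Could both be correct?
Two matrices over a field are similar if and only if they have the same invariant factors.

Both A and B have characteristic polynomial (x + 1)(x + 3)^2 and minimal polynomial (x + 1)(x + 3)^2. Computing further, both have invariant factors (x + 1)(x + 3)^2. Hence A and B are similar.

Yes.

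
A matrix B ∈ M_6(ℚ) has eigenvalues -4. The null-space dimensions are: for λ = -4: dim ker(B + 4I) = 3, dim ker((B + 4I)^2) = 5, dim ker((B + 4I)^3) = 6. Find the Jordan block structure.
λ = -4: successive nullity increments [3, 2, 1] count blocks of size ≥ k; block sizes are [3, 2, 1].

Jordan blocks: (-4, 3), (-4, 2), (-4, 1)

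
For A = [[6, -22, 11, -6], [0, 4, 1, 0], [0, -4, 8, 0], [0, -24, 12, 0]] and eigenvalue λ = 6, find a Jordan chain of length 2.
v_1 = [[0, 0, 1, 2]]^T, v_2 = [[-1, 1, 2, 0]]^T

We seek v_1 ∈ ker((A - 6I)^2) \ ker(A - 6I), then set v_{i+1} = (A - 6I) v_i.

One such chain is v_1 = [[0, 0, 1, 2]]^T, v_2 = [[-1, 1, 2, 0]]^T. Check: (A - 6I) v_2 = [[0, 0, 0, 0]]^T = 0.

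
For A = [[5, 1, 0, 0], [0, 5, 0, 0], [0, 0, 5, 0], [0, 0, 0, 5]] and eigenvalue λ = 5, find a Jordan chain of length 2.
v_1 = [[10, 1, -10, 6]]^T, v_2 = [[1, 0, 0, 0]]^T

We seek v_1 ∈ ker((A - 5I)^2) \ ker(A - 5I), then set v_{i+1} = (A - 5I) v_i.

One such chain is v_1 = [[10, 1, -10, 6]]^T, v_2 = [[1, 0, 0, 0]]^T. Check: (A - 5I) v_2 = [[0, 0, 0, 0]]^T = 0.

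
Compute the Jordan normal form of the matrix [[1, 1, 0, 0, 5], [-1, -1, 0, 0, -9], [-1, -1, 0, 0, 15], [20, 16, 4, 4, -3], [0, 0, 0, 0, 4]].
The characteristic polynomial is det(xI - A) = x^3(x - 4)^2, so the eigenvalues are 0 (algebraic multiplicity 3), 4 (algebraic multiplicity 2).

For λ = 0: rank(A) = 3, rank(A^2) = 2. The eigenspace has dimension 5 - 3 = 2, so there are 2 Jordan blocks; the rank sequence gives block sizes [2, 1].

For λ = 4: rank(A - 4I) = 4, rank((A - 4I)^2) = 3. The eigenspace has dimension 5 - 4 = 1, so there is 1 Jordan block; the rank sequence gives block sizes [2].

Assembling the blocks gives the Jordan form J above.

J = [[0, 1, 0, 0, 0], [0, 0, 0, 0, 0], [0, 0, 0, 0, 0], [0, 0, 0, 4, 1], [0, 0, 0, 0, 4]]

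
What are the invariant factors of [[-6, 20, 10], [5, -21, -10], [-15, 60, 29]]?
x + 1, (x - 4)(x + 1)

The Jordan structure of A has elementary divisors (x + 1), (x + 1), (x - 4). Arranging the block sizes at each eigenvalue in decreasing order and taking row products gives the invariant factors.

Invariant factors (smallest first, each dividing the next): x + 1, (x - 4)(x + 1).

Check: the last factor (x - 4)(x + 1) is the minimal polynomial, and the product (x - 4)(x + 1)^2 is the characteristic polynomial.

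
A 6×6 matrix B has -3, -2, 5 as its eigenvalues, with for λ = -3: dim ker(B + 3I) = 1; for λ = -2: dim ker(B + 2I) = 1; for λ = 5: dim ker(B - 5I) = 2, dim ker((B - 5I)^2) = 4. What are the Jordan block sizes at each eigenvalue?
Jordan blocks: (-3, 1), (-2, 1), (5, 2), (5, 2)

λ = -3: successive nullity increments [1] count blocks of size ≥ k; block sizes are [1].
λ = -2: successive nullity increments [1] count blocks of size ≥ k; block sizes are [1].
λ = 5: successive nullity increments [2, 2] count blocks of size ≥ k; block sizes are [2, 2].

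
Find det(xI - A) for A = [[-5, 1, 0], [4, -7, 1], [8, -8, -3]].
χ_A(x) = (x + 5)^3

xI - A = [[x + 5, -1, 0], [-4, x + 7, -1], [-8, 8, x + 3]].

Expanding det(xI - A) along the first row:
det(xI - A) = + (x + 5)·det([[x + 7, -1], [8, x + 3]]) - (-1)·det([[-4, -1], [-8, x + 3]]) + (0)·det([[-4, x + 7], [-8, 8]]).

Evaluating gives χ_A(x) = x^3 + 15x^2 + 75x + 125 = (x + 5)^3.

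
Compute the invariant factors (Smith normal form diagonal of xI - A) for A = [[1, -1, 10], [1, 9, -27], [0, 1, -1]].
The Jordan structure of A has elementary divisors (x - 3)^3. Arranging the block sizes at each eigenvalue in decreasing order and taking row products gives the invariant factors.

Invariant factors (smallest first, each dividing the next): (x - 3)^3.

Check: the last factor (x - 3)^3 is the minimal polynomial, and the product (x - 3)^3 is the characteristic polynomial.

(x - 3)^3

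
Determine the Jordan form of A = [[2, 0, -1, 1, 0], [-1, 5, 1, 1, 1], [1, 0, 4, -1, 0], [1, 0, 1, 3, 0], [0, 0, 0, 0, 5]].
J = [[3, 1, 0, 0, 0], [0, 3, 1, 0, 0], [0, 0, 3, 0, 0], [0, 0, 0, 5, 1], [0, 0, 0, 0, 5]]

The characteristic polynomial is det(xI - A) = (x - 5)^2(x - 3)^3, so the eigenvalues are 3 (algebraic multiplicity 3), 5 (algebraic multiplicity 2).

For λ = 3: rank(A - 3I) = 4, rank((A - 3I)^2) = 3, rank((A - 3I)^3) = 2. The eigenspace has dimension 5 - 4 = 1, so there is 1 Jordan block; the rank sequence gives block sizes [3].

For λ = 5: rank(A - 5I) = 4, rank((A - 5I)^2) = 3. The eigenspace has dimension 5 - 4 = 1, so there is 1 Jordan block; the rank sequence gives block sizes [2].

Assembling the blocks gives the Jordan form J above.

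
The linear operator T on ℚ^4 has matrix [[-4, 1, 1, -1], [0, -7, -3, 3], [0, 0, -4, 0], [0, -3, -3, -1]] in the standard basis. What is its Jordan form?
J = [[-4, 1, 0, 0], [0, -4, 0, 0], [0, 0, -4, 0], [0, 0, 0, -4]]

The characteristic polynomial is det(xI - A) = (x + 4)^4, so the eigenvalues are -4 (algebraic multiplicity 4).

For λ = -4: rank(A + 4I) = 1, rank((A + 4I)^2) = 0. The eigenspace has dimension 4 - 1 = 3, so there are 3 Jordan blocks; the rank sequence gives block sizes [2, 1, 1].

Assembling the blocks gives the Jordan form J above.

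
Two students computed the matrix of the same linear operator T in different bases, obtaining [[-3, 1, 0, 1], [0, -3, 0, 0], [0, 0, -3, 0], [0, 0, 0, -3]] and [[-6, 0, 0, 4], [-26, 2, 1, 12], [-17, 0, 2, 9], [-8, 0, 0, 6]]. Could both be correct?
No.

trace(A) = -12 but trace(B) = 4. The trace is a similarity invariant, so A and B are not similar.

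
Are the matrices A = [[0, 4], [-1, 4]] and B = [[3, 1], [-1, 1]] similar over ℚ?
Two matrices over a field are similar if and only if they have the same invariant factors.

Both A and B have characteristic polynomial (x - 2)^2 and minimal polynomial (x - 2)^2. Computing further, both have invariant factors (x - 2)^2. Hence A and B are similar.

Yes.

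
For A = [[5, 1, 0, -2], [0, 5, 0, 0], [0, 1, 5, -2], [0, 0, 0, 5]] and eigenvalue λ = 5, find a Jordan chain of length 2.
v_1 = [[0, 1, 3, 0]]^T, v_2 = [[1, 0, 1, 0]]^T

We seek v_1 ∈ ker((A - 5I)^2) \ ker(A - 5I), then set v_{i+1} = (A - 5I) v_i.

One such chain is v_1 = [[0, 1, 3, 0]]^T, v_2 = [[1, 0, 1, 0]]^T. Check: (A - 5I) v_2 = [[0, 0, 0, 0]]^T = 0.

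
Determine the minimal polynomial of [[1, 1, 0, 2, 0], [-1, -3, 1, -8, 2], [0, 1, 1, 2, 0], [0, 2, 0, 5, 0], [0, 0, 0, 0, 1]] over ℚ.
m_A(x) = (x - 1)^3

The characteristic polynomial factors as (x - 1)^5. The minimal polynomial is ∏(x - λ)^{k_λ} where k_λ is the size of the largest Jordan block at λ.

For λ = 1: rank(A - I) = 2, and the largest Jordan block has size 3 (the smallest k with rank((A - I)^k) = rank((A - I)^(k+1))).

So m_A(x) = (x - 1)^3.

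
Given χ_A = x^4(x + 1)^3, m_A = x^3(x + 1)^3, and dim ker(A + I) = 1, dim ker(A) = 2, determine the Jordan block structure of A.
λ = -1: algebraic multiplicity 3 (exponent in χ_A), largest block size 3 (exponent in m_A), 1 block (geometric multiplicity). This forces block sizes [3].
λ = 0: algebraic multiplicity 4 (exponent in χ_A), largest block size 3 (exponent in m_A), 2 blocks (geometric multiplicity). These force block sizes [3, 1].

Jordan blocks: (-1, 3), (0, 3), (0, 1)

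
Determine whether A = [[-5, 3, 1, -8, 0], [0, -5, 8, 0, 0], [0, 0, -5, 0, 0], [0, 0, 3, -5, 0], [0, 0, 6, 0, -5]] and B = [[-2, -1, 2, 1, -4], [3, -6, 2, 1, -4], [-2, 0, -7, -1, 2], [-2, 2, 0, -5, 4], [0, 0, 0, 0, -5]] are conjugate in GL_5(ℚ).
Yes.

Two matrices over a field are similar if and only if they have the same invariant factors.

Both A and B have characteristic polynomial (x + 5)^5 and minimal polynomial (x + 5)^2. Computing further, both have invariant factors x + 5, (x + 5)^2, (x + 5)^2. Hence A and B are similar.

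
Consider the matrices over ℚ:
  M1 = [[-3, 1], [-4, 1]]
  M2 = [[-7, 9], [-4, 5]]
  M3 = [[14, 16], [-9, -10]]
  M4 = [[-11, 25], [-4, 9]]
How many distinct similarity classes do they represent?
Characteristic polynomials: χ_{M1} = (x + 1)^2, χ_{M2} = (x + 1)^2, χ_{M3} = (x - 2)^2, χ_{M4} = (x + 1)^2.

{M1, M2, M4}: invariant factors (x + 1)^2.

{M3}: invariant factors (x - 2)^2.

Matrices are similar if and only if their invariant-factor lists agree; the partition into similarity classes is {M1, M2, M4}, {M3}.

2 classes: {M1, M2, M4}, {M3}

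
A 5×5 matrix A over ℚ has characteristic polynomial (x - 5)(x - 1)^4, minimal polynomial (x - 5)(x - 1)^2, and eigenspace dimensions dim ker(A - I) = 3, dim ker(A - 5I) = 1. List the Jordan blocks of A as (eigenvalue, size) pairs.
λ = 1: algebraic multiplicity 4 (exponent in χ_A), largest block size 2 (exponent in m_A), 3 blocks (geometric multiplicity). These force block sizes [2, 1, 1].
λ = 5: algebraic multiplicity 1 (exponent in χ_A), largest block size 1 (exponent in m_A), 1 block (geometric multiplicity). This forces block sizes [1].

Jordan blocks: (1, 2), (1, 1), (1, 1), (5, 1)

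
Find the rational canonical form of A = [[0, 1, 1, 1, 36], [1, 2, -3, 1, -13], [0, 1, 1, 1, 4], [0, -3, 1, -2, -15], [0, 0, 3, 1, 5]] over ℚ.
The invariant factors of A (the non-unit diagonal entries of the Smith normal form of xI - A over ℚ[x]) are (x - 4)(x - 2)(x^3 - 4), each dividing the next. The characteristic polynomial is their product, (x - 4)(x - 2)(x^3 - 4).

The rational canonical form is the block-diagonal matrix of companion matrices C(f_i):
R = [[0, 0, 0, 0, 32], [1, 0, 0, 0, -24], [0, 1, 0, 0, 4], [0, 0, 1, 0, -8], [0, 0, 0, 1, 6]].

Note the characteristic polynomial does not split into linear factors over ℚ, so A has no Jordan form over ℚ; the rational canonical form exists over any field.

R = [[0, 0, 0, 0, 32], [1, 0, 0, 0, -24], [0, 1, 0, 0, 4], [0, 0, 1, 0, -8], [0, 0, 0, 1, 6]]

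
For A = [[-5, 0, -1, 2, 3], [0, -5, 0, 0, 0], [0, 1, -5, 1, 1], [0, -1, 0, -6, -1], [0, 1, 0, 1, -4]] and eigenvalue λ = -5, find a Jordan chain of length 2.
We seek v_1 ∈ ker((A + 5I)^2) \ ker(A + 5I), then set v_{i+1} = (A + 5I) v_i.

One such chain is v_1 = [[0, 0, 0, -1, 1]]^T, v_2 = [[1, 0, 0, 0, 0]]^T. Check: (A + 5I) v_2 = [[0, 0, 0, 0, 0]]^T = 0.

v_1 = [[0, 0, 0, -1, 1]]^T, v_2 = [[1, 0, 0, 0, 0]]^T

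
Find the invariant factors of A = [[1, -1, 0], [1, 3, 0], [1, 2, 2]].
(x - 2)^3

The Jordan structure of A has elementary divisors (x - 2)^3. Arranging the block sizes at each eigenvalue in decreasing order and taking row products gives the invariant factors.

Invariant factors (smallest first, each dividing the next): (x - 2)^3.

Check: the last factor (x - 2)^3 is the minimal polynomial, and the product (x - 2)^3 is the characteristic polynomial.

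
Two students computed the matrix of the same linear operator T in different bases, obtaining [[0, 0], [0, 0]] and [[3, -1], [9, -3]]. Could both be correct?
No.

Both have characteristic polynomial x^2, but the minimal polynomial of A is x while the minimal polynomial of B is x^2. The minimal polynomial is a similarity invariant, so A and B are not similar.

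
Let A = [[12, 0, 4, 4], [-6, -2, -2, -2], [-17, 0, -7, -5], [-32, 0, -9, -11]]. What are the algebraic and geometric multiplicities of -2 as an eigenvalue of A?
The characteristic polynomial is (x + 2)^4, so the factor x + 2 appears with exponent 4: the algebraic multiplicity is 4.

rank(A + 2I) = 2, so the eigenspace has dimension 4 - 2 = 2: the geometric multiplicity is 2.

Since 2 < 4, A is not diagonalizable.

algebraic multiplicity 4, geometric multiplicity 2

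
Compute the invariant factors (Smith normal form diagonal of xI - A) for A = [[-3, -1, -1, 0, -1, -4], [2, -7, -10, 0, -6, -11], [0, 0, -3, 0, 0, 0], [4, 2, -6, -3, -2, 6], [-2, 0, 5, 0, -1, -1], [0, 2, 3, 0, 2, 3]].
The Jordan structure of A has elementary divisors (x + 3)^3, (x + 3), (x + 1)^2. Arranging the block sizes at each eigenvalue in decreasing order and taking row products gives the invariant factors.

Invariant factors (smallest first, each dividing the next): x + 3, (x + 1)^2(x + 3)^3.

Check: the last factor (x + 1)^2(x + 3)^3 is the minimal polynomial, and the product (x + 1)^2(x + 3)^4 is the characteristic polynomial.

x + 3, (x + 1)^2(x + 3)^3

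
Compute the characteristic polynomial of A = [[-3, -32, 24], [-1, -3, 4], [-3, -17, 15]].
xI - A = [[x + 3, 32, -24], [1, x + 3, -4], [3, 17, x - 15]].

Expanding det(xI - A) along the first row:
det(xI - A) = + (x + 3)·det([[x + 3, -4], [17, x - 15]]) - (32)·det([[1, -4], [3, x - 15]]) + (-24)·det([[1, x + 3], [3, 17]]).

Evaluating gives χ_A(x) = x^3 - 9x^2 + 27x - 27 = (x - 3)^3.

χ_A(x) = (x - 3)^3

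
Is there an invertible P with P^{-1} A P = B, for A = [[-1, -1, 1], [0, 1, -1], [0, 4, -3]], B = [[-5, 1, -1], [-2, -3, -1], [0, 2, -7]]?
trace(A) = -3 but trace(B) = -15. The trace is a similarity invariant, so A and B are not similar.

No.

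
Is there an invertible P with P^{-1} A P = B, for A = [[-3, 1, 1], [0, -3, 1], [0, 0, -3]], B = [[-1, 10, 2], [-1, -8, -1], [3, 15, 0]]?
Both have characteristic polynomial (x + 3)^3, but the minimal polynomial of A is (x + 3)^3 while the minimal polynomial of B is (x + 3)^2. The minimal polynomial is a similarity invariant, so A and B are not similar.

No.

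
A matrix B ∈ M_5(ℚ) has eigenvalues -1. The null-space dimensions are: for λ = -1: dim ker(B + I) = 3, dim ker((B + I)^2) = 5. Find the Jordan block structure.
λ = -1: successive nullity increments [3, 2] count blocks of size ≥ k; block sizes are [2, 2, 1].

Jordan blocks: (-1, 2), (-1, 2), (-1, 1)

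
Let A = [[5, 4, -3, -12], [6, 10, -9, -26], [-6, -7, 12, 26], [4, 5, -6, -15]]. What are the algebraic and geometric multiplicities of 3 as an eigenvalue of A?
The characteristic polynomial is (x - 3)^4, so the factor x - 3 appears with exponent 4: the algebraic multiplicity is 4.

rank(A - 3I) = 2, so the eigenspace has dimension 4 - 2 = 2: the geometric multiplicity is 2.

Since 2 < 4, A is not diagonalizable.

algebraic multiplicity 4, geometric multiplicity 2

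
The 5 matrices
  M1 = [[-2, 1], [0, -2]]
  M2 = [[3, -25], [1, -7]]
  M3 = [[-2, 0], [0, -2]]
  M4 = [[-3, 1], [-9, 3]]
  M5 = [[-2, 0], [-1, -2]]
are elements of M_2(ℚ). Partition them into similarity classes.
Characteristic polynomials: χ_{M1} = (x + 2)^2, χ_{M2} = (x + 2)^2, χ_{M3} = (x + 2)^2, χ_{M4} = x^2, χ_{M5} = (x + 2)^2.

{M1, M2, M5}: invariant factors (x + 2)^2.

{M3}: invariant factors x + 2, x + 2.

{M4}: invariant factors x^2.

Matrices are similar if and only if their invariant-factor lists agree; the partition into similarity classes is {M1, M2, M5}, {M3}, {M4}.

3 classes: {M1, M2, M5}, {M3}, {M4}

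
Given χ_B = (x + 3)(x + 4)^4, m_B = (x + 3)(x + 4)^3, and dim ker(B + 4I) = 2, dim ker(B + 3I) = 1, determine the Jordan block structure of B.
λ = -4: algebraic multiplicity 4 (exponent in χ_B), largest block size 3 (exponent in m_B), 2 blocks (geometric multiplicity). These force block sizes [3, 1].
λ = -3: algebraic multiplicity 1 (exponent in χ_B), largest block size 1 (exponent in m_B), 1 block (geometric multiplicity). This forces block sizes [1].

Jordan blocks: (-4, 3), (-4, 1), (-3, 1)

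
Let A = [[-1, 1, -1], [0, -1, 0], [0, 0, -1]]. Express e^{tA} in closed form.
A has Jordan form J = [[-1, 1, 0], [0, -1, 0], [0, 0, -1]] with A = PJP^{-1}, so e^{tA} = P e^{tJ} P^{-1}.

For a Jordan block J_k(λ), e^{tJ_k(λ)} = e^{λt} · (I + tN + t^2 N^2/2! + ... + t^{k-1} N^{k-1}/(k-1)!) where N is the nilpotent superdiagonal part.

Assembling the blocks and conjugating back gives the entries of e^{tA} as shown above.

e^{tA} = [[e^{-t}, t*e^{-t}, -t*e^{-t}], [0, e^{-t}, 0], [0, 0, e^{-t}]]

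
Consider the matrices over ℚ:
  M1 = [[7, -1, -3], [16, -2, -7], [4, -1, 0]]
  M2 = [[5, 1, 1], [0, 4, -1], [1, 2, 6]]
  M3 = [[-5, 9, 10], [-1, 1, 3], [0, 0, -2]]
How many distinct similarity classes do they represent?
Characteristic polynomials: χ_{M1} = (x - 3)(x - 1)^2, χ_{M2} = (x - 5)^3, χ_{M3} = (x + 2)^3.

{M1}: invariant factors (x - 3)(x - 1)^2.

{M2}: invariant factors (x - 5)^3.

{M3}: invariant factors (x + 2)^3.

Matrices are similar if and only if their invariant-factor lists agree; the partition into similarity classes is {M1}, {M2}, {M3}.

3 classes: {M1}, {M2}, {M3}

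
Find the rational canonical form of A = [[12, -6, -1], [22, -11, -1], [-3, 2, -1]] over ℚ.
The invariant factors of A (the non-unit diagonal entries of the Smith normal form of xI - A over ℚ[x]) are x^3 - 2x + 5, each dividing the next. The characteristic polynomial is their product, x^3 - 2x + 5.

The rational canonical form is the block-diagonal matrix of companion matrices C(f_i):
R = [[0, 0, -5], [1, 0, 2], [0, 1, 0]].

Note the characteristic polynomial does not split into linear factors over ℚ, so A has no Jordan form over ℚ; the rational canonical form exists over any field.

R = [[0, 0, -5], [1, 0, 2], [0, 1, 0]]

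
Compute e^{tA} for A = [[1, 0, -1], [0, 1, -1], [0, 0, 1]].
e^{tA} = [[e^{t}, 0, -t*e^{t}], [0, e^{t}, -t*e^{t}], [0, 0, e^{t}]]

A has Jordan form J = [[1, 1, 0], [0, 1, 0], [0, 0, 1]] with A = PJP^{-1}, so e^{tA} = P e^{tJ} P^{-1}.

For a Jordan block J_k(λ), e^{tJ_k(λ)} = e^{λt} · (I + tN + t^2 N^2/2! + ... + t^{k-1} N^{k-1}/(k-1)!) where N is the nilpotent superdiagonal part.

Assembling the blocks and conjugating back gives the entries of e^{tA} as shown above.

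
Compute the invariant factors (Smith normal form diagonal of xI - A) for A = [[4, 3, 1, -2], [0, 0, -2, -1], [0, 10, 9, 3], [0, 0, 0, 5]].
(x - 5)^2(x - 4)^2

The Jordan structure of A has elementary divisors (x - 4)^2, (x - 5)^2. Arranging the block sizes at each eigenvalue in decreasing order and taking row products gives the invariant factors.

Invariant factors (smallest first, each dividing the next): (x - 5)^2(x - 4)^2.

Check: the last factor (x - 5)^2(x - 4)^2 is the minimal polynomial, and the product (x - 5)^2(x - 4)^2 is the characteristic polynomial.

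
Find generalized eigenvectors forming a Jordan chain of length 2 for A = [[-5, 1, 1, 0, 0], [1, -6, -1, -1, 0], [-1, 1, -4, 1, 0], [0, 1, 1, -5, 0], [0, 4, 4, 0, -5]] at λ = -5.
v_1 = [[0, 1, 0, 0, 0]]^T, v_2 = [[1, -1, 1, 1, 4]]^T

We seek v_1 ∈ ker((A + 5I)^2) \ ker(A + 5I), then set v_{i+1} = (A + 5I) v_i.

One such chain is v_1 = [[0, 1, 0, 0, 0]]^T, v_2 = [[1, -1, 1, 1, 4]]^T. Check: (A + 5I) v_2 = [[0, 0, 0, 0, 0]]^T = 0.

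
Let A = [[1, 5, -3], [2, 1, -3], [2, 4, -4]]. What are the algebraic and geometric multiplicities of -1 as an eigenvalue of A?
algebraic multiplicity 2, geometric multiplicity 1

The characteristic polynomial is x(x + 1)^2, so the factor x + 1 appears with exponent 2: the algebraic multiplicity is 2.

rank(A + I) = 2, so the eigenspace has dimension 3 - 2 = 1: the geometric multiplicity is 1.

Since 1 < 2, A is not diagonalizable.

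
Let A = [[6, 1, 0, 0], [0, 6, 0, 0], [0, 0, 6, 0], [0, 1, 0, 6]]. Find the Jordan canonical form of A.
The characteristic polynomial is det(xI - A) = (x - 6)^4, so the eigenvalues are 6 (algebraic multiplicity 4).

For λ = 6: rank(A - 6I) = 1, rank((A - 6I)^2) = 0. The eigenspace has dimension 4 - 1 = 3, so there are 3 Jordan blocks; the rank sequence gives block sizes [2, 1, 1].

Assembling the blocks gives the Jordan form J above.

J = [[6, 1, 0, 0], [0, 6, 0, 0], [0, 0, 6, 0], [0, 0, 0, 6]]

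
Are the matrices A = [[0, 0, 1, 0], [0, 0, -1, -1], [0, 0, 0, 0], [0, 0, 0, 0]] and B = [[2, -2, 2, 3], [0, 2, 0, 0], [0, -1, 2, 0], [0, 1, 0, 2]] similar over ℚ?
No.

trace(A) = 0 but trace(B) = 8. The trace is a similarity invariant, so A and B are not similar.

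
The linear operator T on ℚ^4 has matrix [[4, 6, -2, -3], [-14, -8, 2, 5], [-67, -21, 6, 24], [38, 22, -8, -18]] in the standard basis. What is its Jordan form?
J = [[-4, 1, 0, 0], [0, -4, 0, 0], [0, 0, -4, 1], [0, 0, 0, -4]]

The characteristic polynomial is det(xI - A) = (x + 4)^4, so the eigenvalues are -4 (algebraic multiplicity 4).

For λ = -4: rank(A + 4I) = 2, rank((A + 4I)^2) = 0. The eigenspace has dimension 4 - 2 = 2, so there are 2 Jordan blocks; the rank sequence gives block sizes [2, 2].

Assembling the blocks gives the Jordan form J above.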